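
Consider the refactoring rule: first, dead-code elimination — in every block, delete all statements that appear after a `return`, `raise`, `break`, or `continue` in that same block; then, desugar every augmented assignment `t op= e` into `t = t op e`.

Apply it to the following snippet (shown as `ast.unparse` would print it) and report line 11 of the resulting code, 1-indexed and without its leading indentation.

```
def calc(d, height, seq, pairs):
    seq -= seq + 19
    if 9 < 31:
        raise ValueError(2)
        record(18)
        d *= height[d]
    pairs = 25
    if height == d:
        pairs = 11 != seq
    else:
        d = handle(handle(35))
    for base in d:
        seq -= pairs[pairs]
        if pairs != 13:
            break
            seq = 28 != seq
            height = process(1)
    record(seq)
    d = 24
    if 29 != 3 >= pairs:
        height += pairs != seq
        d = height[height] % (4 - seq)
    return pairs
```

Transformed code:
def calc(d, height, seq, pairs):
    seq = seq - (seq + 19)
    if 9 < 31:
        raise ValueError(2)
    pairs = 25
    if height == d:
        pairs = 11 != seq
    else:
        d = handle(handle(35))
    for base in d:
        seq = seq - pairs[pairs]
        if pairs != 13:
            break
    record(seq)
    d = 24
    if 29 != 3 >= pairs:
        height = height + (pairs != seq)
        d = height[height] % (4 - seq)
    return pairs

seq = seq - pairs[pairs]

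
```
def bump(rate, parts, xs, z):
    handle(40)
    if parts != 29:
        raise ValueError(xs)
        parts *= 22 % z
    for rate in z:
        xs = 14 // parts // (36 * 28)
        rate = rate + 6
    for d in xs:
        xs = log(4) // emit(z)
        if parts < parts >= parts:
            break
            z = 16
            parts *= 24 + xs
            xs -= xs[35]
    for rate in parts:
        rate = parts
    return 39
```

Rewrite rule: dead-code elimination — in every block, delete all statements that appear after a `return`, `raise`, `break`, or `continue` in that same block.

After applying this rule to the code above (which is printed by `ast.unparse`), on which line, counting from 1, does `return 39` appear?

Transformed code:
def bump(rate, parts, xs, z):
    handle(40)
    if parts != 29:
        raise ValueError(xs)
    for rate in z:
        xs = 14 // parts // (36 * 28)
        rate = rate + 6
    for d in xs:
        xs = log(4) // emit(z)
        if parts < parts >= parts:
            break
    for rate in parts:
        rate = parts
    return 39

14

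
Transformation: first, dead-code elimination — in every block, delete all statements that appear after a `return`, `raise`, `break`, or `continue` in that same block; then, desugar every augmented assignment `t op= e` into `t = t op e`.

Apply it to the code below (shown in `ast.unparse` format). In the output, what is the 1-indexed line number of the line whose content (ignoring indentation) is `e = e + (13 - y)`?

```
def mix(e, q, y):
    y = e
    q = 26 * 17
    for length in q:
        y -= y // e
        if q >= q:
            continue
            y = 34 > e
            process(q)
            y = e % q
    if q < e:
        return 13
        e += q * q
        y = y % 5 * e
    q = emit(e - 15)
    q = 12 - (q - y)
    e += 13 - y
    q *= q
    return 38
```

Transformed code:
def mix(e, q, y):
    y = e
    q = 26 * 17
    for length in q:
        y = y - y // e
        if q >= q:
            continue
    if q < e:
        return 13
    q = emit(e - 15)
    q = 12 - (q - y)
    e = e + (13 - y)
    q = q * q
    return 38

12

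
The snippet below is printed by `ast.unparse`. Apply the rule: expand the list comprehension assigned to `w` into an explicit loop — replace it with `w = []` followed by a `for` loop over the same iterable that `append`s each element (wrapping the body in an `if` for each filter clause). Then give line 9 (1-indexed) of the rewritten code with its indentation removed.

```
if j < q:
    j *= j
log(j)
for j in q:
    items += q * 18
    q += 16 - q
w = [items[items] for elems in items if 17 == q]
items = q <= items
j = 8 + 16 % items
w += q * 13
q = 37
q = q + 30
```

Transformed code:
if j < q:
    j *= j
log(j)
for j in q:
    items += q * 18
    q += 16 - q
w = []
for elems in items:
    if 17 == q:
        w.append(items[items])
items = q <= items
j = 8 + 16 % items
w += q * 13
q = 37
q = q + 30

if 17 == q:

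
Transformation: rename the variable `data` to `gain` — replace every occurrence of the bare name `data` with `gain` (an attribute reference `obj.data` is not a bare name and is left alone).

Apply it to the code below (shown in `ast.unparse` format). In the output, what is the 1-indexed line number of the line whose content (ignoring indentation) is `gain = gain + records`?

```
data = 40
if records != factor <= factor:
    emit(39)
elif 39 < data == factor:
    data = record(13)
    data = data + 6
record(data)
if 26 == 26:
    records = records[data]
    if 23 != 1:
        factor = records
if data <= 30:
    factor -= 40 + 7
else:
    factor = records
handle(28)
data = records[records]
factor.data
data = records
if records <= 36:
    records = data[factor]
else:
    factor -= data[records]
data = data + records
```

Transformed code:
gain = 40
if records != factor <= factor:
    emit(39)
elif 39 < gain == factor:
    gain = record(13)
    gain = gain + 6
record(gain)
if 26 == 26:
    records = records[gain]
    if 23 != 1:
        factor = records
if gain <= 30:
    factor -= 40 + 7
else:
    factor = records
handle(28)
gain = records[records]
factor.data
gain = records
if records <= 36:
    records = gain[factor]
else:
    factor -= gain[records]
gain = gain + records

24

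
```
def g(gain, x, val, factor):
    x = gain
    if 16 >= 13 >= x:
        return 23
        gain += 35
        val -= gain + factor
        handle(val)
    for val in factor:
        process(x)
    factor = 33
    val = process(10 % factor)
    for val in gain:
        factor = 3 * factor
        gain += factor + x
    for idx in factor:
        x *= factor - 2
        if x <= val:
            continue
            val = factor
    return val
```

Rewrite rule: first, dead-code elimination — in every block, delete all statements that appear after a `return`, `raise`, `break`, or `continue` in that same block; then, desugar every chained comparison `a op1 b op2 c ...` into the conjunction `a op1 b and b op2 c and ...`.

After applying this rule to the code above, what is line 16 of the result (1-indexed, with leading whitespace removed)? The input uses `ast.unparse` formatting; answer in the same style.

return val

Transformed code:
def g(gain, x, val, factor):
    x = gain
    if 16 >= 13 and 13 >= x:
        return 23
    for val in factor:
        process(x)
    factor = 33
    val = process(10 % factor)
    for val in gain:
        factor = 3 * factor
        gain += factor + x
    for idx in factor:
        x *= factor - 2
        if x <= val:
            continue
    return val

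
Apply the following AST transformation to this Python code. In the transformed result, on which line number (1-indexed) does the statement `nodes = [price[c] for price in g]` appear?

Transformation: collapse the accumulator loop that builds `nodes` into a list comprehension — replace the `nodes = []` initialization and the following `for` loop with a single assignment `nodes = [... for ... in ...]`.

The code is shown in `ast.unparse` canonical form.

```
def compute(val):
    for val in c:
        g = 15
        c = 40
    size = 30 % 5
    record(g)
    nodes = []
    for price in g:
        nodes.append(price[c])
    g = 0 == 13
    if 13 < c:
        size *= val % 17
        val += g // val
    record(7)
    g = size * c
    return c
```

Transformed code:
def compute(val):
    for val in c:
        g = 15
        c = 40
    size = 30 % 5
    record(g)
    nodes = [price[c] for price in g]
    g = 0 == 13
    if 13 < c:
        size *= val % 17
        val += g // val
    record(7)
    g = size * c
    return c

7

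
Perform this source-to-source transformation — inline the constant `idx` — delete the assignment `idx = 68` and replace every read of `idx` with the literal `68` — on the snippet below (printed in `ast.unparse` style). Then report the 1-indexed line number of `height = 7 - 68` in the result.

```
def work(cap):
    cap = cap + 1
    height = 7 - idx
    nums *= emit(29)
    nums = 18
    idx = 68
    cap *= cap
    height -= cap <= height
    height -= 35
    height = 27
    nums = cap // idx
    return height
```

3

Transformed code:
def work(cap):
    cap = cap + 1
    height = 7 - 68
    nums *= emit(29)
    nums = 18
    cap *= cap
    height -= cap <= height
    height -= 35
    height = 27
    nums = cap // 68
    return height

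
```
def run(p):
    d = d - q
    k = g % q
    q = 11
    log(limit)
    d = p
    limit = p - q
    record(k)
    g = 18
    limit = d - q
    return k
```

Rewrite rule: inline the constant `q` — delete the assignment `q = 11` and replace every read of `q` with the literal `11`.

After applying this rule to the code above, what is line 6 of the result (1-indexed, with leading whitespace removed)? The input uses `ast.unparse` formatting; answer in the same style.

limit = p - 11

Transformed code:
def run(p):
    d = d - 11
    k = g % 11
    log(limit)
    d = p
    limit = p - 11
    record(k)
    g = 18
    limit = d - 11
    return k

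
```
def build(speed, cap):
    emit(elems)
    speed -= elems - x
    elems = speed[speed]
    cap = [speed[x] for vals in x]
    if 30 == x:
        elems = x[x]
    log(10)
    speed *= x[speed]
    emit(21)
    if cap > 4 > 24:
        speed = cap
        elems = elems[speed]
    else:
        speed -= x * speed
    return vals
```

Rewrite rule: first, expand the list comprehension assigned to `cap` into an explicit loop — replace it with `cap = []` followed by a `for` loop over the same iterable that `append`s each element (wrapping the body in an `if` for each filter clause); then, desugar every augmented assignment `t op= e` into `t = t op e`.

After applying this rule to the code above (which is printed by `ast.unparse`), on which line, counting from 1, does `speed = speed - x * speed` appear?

Transformed code:
def build(speed, cap):
    emit(elems)
    speed = speed - (elems - x)
    elems = speed[speed]
    cap = []
    for vals in x:
        cap.append(speed[x])
    if 30 == x:
        elems = x[x]
    log(10)
    speed = speed * x[speed]
    emit(21)
    if cap > 4 > 24:
        speed = cap
        elems = elems[speed]
    else:
        speed = speed - x * speed
    return vals

17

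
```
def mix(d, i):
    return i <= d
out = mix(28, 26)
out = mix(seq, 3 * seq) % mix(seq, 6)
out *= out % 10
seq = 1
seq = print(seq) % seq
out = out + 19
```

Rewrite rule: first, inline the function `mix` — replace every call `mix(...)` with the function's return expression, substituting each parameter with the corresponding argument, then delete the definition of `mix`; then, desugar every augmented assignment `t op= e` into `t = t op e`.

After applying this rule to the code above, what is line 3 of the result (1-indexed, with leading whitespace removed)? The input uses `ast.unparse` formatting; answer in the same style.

Transformed code:
out = 26 <= 28
out = (3 * seq <= seq) % (6 <= seq)
out = out * (out % 10)
seq = 1
seq = print(seq) % seq
out = out + 19

out = out * (out % 10)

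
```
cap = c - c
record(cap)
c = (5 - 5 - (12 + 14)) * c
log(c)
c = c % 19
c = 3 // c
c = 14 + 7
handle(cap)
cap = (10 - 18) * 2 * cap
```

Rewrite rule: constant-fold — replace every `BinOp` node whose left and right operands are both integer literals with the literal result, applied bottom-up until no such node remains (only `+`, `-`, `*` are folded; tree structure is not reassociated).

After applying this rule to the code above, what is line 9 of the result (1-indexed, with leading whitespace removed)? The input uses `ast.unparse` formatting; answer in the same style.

cap = -16 * cap

Transformed code:
cap = c - c
record(cap)
c = -26 * c
log(c)
c = c % 19
c = 3 // c
c = 21
handle(cap)
cap = -16 * cap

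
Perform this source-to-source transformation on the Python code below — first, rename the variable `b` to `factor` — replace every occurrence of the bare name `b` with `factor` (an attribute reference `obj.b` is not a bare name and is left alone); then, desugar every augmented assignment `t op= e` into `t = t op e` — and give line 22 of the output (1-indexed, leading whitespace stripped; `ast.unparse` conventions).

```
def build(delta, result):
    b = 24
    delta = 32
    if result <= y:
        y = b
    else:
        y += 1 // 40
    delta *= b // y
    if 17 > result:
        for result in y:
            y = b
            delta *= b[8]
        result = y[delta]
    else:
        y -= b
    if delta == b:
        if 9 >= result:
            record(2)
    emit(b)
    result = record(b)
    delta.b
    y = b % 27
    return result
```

Transformed code:
def build(delta, result):
    factor = 24
    delta = 32
    if result <= y:
        y = factor
    else:
        y = y + 1 // 40
    delta = delta * (factor // y)
    if 17 > result:
        for result in y:
            y = factor
            delta = delta * factor[8]
        result = y[delta]
    else:
        y = y - factor
    if delta == factor:
        if 9 >= result:
            record(2)
    emit(factor)
    result = record(factor)
    delta.b
    y = factor % 27
    return result

y = factor % 27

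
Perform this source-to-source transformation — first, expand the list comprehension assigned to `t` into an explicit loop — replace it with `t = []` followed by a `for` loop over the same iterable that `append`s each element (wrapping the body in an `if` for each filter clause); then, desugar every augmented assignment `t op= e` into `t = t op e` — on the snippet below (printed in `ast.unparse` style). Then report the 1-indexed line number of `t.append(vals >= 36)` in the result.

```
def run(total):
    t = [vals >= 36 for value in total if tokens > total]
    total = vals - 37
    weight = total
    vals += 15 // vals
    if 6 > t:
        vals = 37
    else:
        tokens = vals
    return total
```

Transformed code:
def run(total):
    t = []
    for value in total:
        if tokens > total:
            t.append(vals >= 36)
    total = vals - 37
    weight = total
    vals = vals + 15 // vals
    if 6 > t:
        vals = 37
    else:
        tokens = vals
    return total

5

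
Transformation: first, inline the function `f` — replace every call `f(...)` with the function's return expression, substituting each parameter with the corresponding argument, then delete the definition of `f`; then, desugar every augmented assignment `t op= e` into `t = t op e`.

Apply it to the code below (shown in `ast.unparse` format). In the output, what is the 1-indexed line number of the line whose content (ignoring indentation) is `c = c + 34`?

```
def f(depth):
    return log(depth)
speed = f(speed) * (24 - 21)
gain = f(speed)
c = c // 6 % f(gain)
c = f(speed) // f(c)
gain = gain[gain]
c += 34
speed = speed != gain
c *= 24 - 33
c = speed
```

Transformed code:
speed = log(speed) * (24 - 21)
gain = log(speed)
c = c // 6 % log(gain)
c = log(speed) // log(c)
gain = gain[gain]
c = c + 34
speed = speed != gain
c = c * (24 - 33)
c = speed

6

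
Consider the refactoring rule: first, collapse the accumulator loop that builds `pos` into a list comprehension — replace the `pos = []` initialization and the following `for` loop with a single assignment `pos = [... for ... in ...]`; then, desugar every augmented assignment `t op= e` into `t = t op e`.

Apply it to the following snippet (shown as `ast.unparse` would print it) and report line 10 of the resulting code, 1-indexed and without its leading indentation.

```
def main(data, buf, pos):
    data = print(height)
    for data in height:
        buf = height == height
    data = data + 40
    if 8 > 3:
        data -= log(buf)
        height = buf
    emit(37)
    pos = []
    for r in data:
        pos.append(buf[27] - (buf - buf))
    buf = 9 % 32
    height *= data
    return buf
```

pos = [buf[27] - (buf - buf) for r in data]

Transformed code:
def main(data, buf, pos):
    data = print(height)
    for data in height:
        buf = height == height
    data = data + 40
    if 8 > 3:
        data = data - log(buf)
        height = buf
    emit(37)
    pos = [buf[27] - (buf - buf) for r in data]
    buf = 9 % 32
    height = height * data
    return buf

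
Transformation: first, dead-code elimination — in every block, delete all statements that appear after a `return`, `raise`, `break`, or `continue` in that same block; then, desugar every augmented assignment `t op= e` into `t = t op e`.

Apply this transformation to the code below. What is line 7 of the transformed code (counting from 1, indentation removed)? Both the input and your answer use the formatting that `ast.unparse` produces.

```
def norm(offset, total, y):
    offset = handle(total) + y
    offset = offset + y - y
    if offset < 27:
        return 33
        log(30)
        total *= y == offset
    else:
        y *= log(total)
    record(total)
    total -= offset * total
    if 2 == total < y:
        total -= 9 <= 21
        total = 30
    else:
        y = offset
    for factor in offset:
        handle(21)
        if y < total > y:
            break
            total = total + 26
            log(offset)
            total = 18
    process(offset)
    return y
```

y = y * log(total)

Transformed code:
def norm(offset, total, y):
    offset = handle(total) + y
    offset = offset + y - y
    if offset < 27:
        return 33
    else:
        y = y * log(total)
    record(total)
    total = total - offset * total
    if 2 == total < y:
        total = total - (9 <= 21)
        total = 30
    else:
        y = offset
    for factor in offset:
        handle(21)
        if y < total > y:
            break
    process(offset)
    return y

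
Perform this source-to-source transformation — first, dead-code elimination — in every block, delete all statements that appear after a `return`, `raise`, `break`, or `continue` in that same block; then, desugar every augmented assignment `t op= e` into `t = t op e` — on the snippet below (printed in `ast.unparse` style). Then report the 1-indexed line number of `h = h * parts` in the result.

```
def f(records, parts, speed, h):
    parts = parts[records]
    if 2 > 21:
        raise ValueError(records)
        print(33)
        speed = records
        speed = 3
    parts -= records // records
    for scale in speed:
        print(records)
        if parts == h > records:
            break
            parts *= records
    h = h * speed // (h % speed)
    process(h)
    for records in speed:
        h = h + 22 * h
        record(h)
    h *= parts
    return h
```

15

Transformed code:
def f(records, parts, speed, h):
    parts = parts[records]
    if 2 > 21:
        raise ValueError(records)
    parts = parts - records // records
    for scale in speed:
        print(records)
        if parts == h > records:
            break
    h = h * speed // (h % speed)
    process(h)
    for records in speed:
        h = h + 22 * h
        record(h)
    h = h * parts
    return h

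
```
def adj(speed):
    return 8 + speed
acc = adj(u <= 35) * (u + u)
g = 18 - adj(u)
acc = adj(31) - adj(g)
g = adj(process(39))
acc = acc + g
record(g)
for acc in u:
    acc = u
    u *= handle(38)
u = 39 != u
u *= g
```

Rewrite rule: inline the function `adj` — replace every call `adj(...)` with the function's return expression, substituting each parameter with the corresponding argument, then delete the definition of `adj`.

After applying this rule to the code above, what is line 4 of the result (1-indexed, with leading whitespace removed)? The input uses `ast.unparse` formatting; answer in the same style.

Transformed code:
acc = (8 + (u <= 35)) * (u + u)
g = 18 - (8 + u)
acc = 8 + 31 - (8 + g)
g = 8 + process(39)
acc = acc + g
record(g)
for acc in u:
    acc = u
    u *= handle(38)
u = 39 != u
u *= g

g = 8 + process(39)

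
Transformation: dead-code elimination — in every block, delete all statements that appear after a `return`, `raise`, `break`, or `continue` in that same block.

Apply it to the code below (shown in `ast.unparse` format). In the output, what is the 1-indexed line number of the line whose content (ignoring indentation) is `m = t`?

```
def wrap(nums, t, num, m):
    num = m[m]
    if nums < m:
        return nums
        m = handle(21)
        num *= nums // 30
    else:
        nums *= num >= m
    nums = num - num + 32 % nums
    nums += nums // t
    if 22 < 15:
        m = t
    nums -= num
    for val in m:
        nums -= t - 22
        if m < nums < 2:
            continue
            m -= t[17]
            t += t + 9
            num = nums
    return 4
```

Transformed code:
def wrap(nums, t, num, m):
    num = m[m]
    if nums < m:
        return nums
    else:
        nums *= num >= m
    nums = num - num + 32 % nums
    nums += nums // t
    if 22 < 15:
        m = t
    nums -= num
    for val in m:
        nums -= t - 22
        if m < nums < 2:
            continue
    return 4

10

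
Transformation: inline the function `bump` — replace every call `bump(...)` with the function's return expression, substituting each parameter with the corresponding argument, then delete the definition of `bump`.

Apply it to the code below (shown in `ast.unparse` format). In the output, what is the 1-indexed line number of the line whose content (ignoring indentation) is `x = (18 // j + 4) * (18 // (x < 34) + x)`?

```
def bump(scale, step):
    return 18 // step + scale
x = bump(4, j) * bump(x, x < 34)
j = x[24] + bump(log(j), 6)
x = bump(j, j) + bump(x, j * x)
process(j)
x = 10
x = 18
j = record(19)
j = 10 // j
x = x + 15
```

1

Transformed code:
x = (18 // j + 4) * (18 // (x < 34) + x)
j = x[24] + (18 // 6 + log(j))
x = 18 // j + j + (18 // (j * x) + x)
process(j)
x = 10
x = 18
j = record(19)
j = 10 // j
x = x + 15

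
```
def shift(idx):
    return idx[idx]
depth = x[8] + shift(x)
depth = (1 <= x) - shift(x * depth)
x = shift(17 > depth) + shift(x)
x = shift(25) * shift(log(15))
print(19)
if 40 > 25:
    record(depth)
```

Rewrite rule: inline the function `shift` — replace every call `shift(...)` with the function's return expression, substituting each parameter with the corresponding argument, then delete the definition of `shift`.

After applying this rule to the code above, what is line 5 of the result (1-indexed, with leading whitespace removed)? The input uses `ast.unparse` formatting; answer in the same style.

Transformed code:
depth = x[8] + x[x]
depth = (1 <= x) - (x * depth)[x * depth]
x = (17 > depth)[17 > depth] + x[x]
x = 25[25] * log(15)[log(15)]
print(19)
if 40 > 25:
    record(depth)

print(19)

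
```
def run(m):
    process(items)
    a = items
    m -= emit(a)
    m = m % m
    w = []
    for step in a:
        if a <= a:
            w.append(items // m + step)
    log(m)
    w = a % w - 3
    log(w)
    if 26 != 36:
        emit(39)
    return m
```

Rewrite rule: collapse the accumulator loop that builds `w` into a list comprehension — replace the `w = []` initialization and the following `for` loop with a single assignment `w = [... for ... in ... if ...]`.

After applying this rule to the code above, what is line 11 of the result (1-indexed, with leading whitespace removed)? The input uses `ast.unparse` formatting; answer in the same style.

emit(39)

Transformed code:
def run(m):
    process(items)
    a = items
    m -= emit(a)
    m = m % m
    w = [items // m + step for step in a if a <= a]
    log(m)
    w = a % w - 3
    log(w)
    if 26 != 36:
        emit(39)
    return m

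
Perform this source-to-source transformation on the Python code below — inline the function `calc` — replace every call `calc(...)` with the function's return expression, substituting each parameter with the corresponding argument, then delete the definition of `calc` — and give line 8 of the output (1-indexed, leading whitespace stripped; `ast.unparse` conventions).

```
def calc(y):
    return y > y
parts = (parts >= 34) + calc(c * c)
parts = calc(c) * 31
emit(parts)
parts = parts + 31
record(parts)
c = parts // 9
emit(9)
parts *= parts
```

parts *= parts

Transformed code:
parts = (parts >= 34) + (c * c > c * c)
parts = (c > c) * 31
emit(parts)
parts = parts + 31
record(parts)
c = parts // 9
emit(9)
parts *= parts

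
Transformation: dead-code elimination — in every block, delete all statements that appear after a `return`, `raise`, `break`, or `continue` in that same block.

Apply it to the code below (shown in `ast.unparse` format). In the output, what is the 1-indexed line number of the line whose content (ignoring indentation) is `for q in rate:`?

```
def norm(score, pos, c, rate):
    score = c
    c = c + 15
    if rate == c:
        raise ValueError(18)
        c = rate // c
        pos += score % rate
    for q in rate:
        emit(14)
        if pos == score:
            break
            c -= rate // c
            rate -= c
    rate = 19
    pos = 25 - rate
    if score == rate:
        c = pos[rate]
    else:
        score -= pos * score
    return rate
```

6

Transformed code:
def norm(score, pos, c, rate):
    score = c
    c = c + 15
    if rate == c:
        raise ValueError(18)
    for q in rate:
        emit(14)
        if pos == score:
            break
    rate = 19
    pos = 25 - rate
    if score == rate:
        c = pos[rate]
    else:
        score -= pos * score
    return rate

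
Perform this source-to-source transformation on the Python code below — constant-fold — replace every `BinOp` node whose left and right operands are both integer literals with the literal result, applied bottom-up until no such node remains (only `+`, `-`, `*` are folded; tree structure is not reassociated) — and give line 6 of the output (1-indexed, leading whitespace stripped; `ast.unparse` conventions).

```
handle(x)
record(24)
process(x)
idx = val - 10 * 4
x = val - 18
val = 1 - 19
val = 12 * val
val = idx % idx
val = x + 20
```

val = -18

Transformed code:
handle(x)
record(24)
process(x)
idx = val - 40
x = val - 18
val = -18
val = 12 * val
val = idx % idx
val = x + 20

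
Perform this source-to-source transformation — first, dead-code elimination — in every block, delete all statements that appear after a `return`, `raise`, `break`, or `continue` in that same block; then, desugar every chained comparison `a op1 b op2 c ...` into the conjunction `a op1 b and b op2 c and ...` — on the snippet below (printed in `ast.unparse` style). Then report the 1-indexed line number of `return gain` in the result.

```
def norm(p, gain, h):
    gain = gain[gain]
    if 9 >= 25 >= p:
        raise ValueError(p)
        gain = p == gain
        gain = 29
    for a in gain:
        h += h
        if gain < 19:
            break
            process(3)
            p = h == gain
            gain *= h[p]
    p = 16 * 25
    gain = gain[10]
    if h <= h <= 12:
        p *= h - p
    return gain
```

Transformed code:
def norm(p, gain, h):
    gain = gain[gain]
    if 9 >= 25 and 25 >= p:
        raise ValueError(p)
    for a in gain:
        h += h
        if gain < 19:
            break
    p = 16 * 25
    gain = gain[10]
    if h <= h and h <= 12:
        p *= h - p
    return gain

13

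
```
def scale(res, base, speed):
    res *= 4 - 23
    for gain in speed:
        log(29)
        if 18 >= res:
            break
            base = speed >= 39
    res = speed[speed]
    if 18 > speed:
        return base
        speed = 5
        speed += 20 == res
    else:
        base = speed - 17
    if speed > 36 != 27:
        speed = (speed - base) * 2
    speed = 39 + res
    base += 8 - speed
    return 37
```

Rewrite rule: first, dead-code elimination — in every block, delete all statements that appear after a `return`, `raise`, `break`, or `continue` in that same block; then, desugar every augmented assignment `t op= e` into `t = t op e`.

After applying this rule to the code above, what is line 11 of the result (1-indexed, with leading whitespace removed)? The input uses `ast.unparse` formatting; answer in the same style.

Transformed code:
def scale(res, base, speed):
    res = res * (4 - 23)
    for gain in speed:
        log(29)
        if 18 >= res:
            break
    res = speed[speed]
    if 18 > speed:
        return base
    else:
        base = speed - 17
    if speed > 36 != 27:
        speed = (speed - base) * 2
    speed = 39 + res
    base = base + (8 - speed)
    return 37

base = speed - 17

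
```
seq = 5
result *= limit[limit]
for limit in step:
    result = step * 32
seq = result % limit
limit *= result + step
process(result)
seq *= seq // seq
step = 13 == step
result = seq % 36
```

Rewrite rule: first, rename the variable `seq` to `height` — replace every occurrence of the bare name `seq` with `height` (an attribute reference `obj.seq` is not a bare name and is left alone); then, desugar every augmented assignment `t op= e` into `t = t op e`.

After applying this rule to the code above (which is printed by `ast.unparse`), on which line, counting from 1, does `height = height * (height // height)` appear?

Transformed code:
height = 5
result = result * limit[limit]
for limit in step:
    result = step * 32
height = result % limit
limit = limit * (result + step)
process(result)
height = height * (height // height)
step = 13 == step
result = height % 36

8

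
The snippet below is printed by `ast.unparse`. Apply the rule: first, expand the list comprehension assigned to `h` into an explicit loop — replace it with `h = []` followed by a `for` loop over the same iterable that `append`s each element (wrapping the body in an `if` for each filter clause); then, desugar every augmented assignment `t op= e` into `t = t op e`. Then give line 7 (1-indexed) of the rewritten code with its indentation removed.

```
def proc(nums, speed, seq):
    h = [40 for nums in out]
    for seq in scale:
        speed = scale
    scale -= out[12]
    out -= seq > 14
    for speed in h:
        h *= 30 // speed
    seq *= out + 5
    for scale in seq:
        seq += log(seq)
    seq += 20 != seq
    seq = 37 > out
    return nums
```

Transformed code:
def proc(nums, speed, seq):
    h = []
    for nums in out:
        h.append(40)
    for seq in scale:
        speed = scale
    scale = scale - out[12]
    out = out - (seq > 14)
    for speed in h:
        h = h * (30 // speed)
    seq = seq * (out + 5)
    for scale in seq:
        seq = seq + log(seq)
    seq = seq + (20 != seq)
    seq = 37 > out
    return nums

scale = scale - out[12]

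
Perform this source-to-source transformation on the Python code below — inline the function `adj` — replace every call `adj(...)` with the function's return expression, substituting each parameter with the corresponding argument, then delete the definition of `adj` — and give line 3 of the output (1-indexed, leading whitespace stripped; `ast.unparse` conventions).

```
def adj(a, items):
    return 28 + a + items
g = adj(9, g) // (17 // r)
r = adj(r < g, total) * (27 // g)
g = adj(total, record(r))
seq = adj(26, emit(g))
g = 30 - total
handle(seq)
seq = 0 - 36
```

Transformed code:
g = (28 + 9 + g) // (17 // r)
r = (28 + (r < g) + total) * (27 // g)
g = 28 + total + record(r)
seq = 28 + 26 + emit(g)
g = 30 - total
handle(seq)
seq = 0 - 36

g = 28 + total + record(r)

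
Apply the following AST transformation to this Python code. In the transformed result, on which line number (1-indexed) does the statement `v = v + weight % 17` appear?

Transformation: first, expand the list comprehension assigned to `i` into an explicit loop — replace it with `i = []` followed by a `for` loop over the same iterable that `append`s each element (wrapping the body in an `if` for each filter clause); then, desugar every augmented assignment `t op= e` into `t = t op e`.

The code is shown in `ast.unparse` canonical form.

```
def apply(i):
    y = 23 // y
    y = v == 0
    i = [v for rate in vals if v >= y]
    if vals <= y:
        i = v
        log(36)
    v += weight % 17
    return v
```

Transformed code:
def apply(i):
    y = 23 // y
    y = v == 0
    i = []
    for rate in vals:
        if v >= y:
            i.append(v)
    if vals <= y:
        i = v
        log(36)
    v = v + weight % 17
    return v

11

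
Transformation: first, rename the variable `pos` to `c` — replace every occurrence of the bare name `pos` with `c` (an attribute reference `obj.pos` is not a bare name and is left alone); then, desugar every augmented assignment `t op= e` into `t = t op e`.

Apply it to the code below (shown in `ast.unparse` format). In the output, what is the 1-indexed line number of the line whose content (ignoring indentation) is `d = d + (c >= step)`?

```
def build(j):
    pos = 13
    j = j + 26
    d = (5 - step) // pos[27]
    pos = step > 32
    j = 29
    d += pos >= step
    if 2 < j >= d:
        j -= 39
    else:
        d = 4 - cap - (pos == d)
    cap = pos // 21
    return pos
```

7

Transformed code:
def build(j):
    c = 13
    j = j + 26
    d = (5 - step) // c[27]
    c = step > 32
    j = 29
    d = d + (c >= step)
    if 2 < j >= d:
        j = j - 39
    else:
        d = 4 - cap - (c == d)
    cap = c // 21
    return c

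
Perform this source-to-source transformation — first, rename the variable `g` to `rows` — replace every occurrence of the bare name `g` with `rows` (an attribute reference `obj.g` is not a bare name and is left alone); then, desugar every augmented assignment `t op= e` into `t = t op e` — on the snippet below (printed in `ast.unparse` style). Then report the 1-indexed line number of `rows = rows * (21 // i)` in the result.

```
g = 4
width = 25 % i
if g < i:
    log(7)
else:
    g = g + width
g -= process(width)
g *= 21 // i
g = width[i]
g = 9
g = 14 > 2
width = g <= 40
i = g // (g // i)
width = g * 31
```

Transformed code:
rows = 4
width = 25 % i
if rows < i:
    log(7)
else:
    rows = rows + width
rows = rows - process(width)
rows = rows * (21 // i)
rows = width[i]
rows = 9
rows = 14 > 2
width = rows <= 40
i = rows // (rows // i)
width = rows * 31

8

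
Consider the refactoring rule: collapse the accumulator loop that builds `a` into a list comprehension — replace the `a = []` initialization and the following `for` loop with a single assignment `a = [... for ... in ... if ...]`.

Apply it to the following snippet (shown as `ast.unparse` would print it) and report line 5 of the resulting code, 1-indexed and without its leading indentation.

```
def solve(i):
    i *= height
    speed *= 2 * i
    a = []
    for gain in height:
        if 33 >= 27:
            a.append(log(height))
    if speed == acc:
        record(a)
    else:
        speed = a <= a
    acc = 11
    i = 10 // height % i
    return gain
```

Transformed code:
def solve(i):
    i *= height
    speed *= 2 * i
    a = [log(height) for gain in height if 33 >= 27]
    if speed == acc:
        record(a)
    else:
        speed = a <= a
    acc = 11
    i = 10 // height % i
    return gain

if speed == acc:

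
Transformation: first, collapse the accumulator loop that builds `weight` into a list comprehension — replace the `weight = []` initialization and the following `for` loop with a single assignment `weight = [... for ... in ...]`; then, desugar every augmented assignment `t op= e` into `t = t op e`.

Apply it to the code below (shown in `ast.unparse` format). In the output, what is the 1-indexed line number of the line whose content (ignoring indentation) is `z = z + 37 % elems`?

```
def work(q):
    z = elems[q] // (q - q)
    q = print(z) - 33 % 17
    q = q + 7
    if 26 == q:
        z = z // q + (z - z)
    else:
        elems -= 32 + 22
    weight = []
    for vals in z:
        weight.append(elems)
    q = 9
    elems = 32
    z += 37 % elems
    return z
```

Transformed code:
def work(q):
    z = elems[q] // (q - q)
    q = print(z) - 33 % 17
    q = q + 7
    if 26 == q:
        z = z // q + (z - z)
    else:
        elems = elems - (32 + 22)
    weight = [elems for vals in z]
    q = 9
    elems = 32
    z = z + 37 % elems
    return z

12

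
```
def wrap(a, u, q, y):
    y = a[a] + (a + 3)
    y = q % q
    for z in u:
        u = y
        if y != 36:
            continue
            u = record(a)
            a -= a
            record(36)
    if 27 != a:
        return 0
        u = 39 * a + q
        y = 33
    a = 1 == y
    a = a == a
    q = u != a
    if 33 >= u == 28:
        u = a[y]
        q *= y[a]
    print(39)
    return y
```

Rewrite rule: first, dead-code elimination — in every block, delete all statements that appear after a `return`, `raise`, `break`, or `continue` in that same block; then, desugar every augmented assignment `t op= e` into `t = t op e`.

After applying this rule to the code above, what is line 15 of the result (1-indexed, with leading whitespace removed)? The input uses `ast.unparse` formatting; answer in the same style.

Transformed code:
def wrap(a, u, q, y):
    y = a[a] + (a + 3)
    y = q % q
    for z in u:
        u = y
        if y != 36:
            continue
    if 27 != a:
        return 0
    a = 1 == y
    a = a == a
    q = u != a
    if 33 >= u == 28:
        u = a[y]
        q = q * y[a]
    print(39)
    return y

q = q * y[a]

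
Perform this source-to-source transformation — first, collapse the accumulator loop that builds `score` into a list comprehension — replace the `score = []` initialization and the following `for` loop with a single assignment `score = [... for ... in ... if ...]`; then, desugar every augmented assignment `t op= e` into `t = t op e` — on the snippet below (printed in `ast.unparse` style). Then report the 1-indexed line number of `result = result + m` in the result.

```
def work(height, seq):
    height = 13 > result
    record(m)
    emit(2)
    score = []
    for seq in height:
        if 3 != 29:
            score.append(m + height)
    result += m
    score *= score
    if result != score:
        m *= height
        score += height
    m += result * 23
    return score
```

6

Transformed code:
def work(height, seq):
    height = 13 > result
    record(m)
    emit(2)
    score = [m + height for seq in height if 3 != 29]
    result = result + m
    score = score * score
    if result != score:
        m = m * height
        score = score + height
    m = m + result * 23
    return score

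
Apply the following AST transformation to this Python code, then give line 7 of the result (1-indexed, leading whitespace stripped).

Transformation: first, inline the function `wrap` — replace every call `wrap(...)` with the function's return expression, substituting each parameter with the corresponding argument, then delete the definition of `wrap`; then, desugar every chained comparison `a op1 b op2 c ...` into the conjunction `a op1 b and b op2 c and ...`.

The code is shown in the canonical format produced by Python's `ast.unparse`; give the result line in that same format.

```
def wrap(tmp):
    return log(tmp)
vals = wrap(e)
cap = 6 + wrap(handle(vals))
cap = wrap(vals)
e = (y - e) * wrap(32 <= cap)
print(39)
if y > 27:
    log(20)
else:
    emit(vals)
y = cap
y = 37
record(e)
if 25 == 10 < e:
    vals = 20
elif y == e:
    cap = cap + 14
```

Transformed code:
vals = log(e)
cap = 6 + log(handle(vals))
cap = log(vals)
e = (y - e) * log(32 <= cap)
print(39)
if y > 27:
    log(20)
else:
    emit(vals)
y = cap
y = 37
record(e)
if 25 == 10 and 10 < e:
    vals = 20
elif y == e:
    cap = cap + 14

log(20)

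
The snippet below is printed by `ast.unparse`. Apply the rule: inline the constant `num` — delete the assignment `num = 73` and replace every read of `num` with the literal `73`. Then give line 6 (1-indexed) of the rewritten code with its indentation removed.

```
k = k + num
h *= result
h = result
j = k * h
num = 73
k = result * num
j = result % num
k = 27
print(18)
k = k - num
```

j = result % 73

Transformed code:
k = k + 73
h *= result
h = result
j = k * h
k = result * 73
j = result % 73
k = 27
print(18)
k = k - 73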